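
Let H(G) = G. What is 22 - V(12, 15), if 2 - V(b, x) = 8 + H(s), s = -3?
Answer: 25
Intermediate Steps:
V(b, x) = -3 (V(b, x) = 2 - (8 - 3) = 2 - 1*5 = 2 - 5 = -3)
22 - V(12, 15) = 22 - 1*(-3) = 22 + 3 = 25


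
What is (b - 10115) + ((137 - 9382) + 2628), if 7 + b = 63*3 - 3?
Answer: -16553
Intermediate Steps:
b = 179 (b = -7 + (63*3 - 3) = -7 + (189 - 3) = -7 + 186 = 179)
(b - 10115) + ((137 - 9382) + 2628) = (179 - 10115) + ((137 - 9382) + 2628) = -9936 + (-9245 + 2628) = -9936 - 6617 = -16553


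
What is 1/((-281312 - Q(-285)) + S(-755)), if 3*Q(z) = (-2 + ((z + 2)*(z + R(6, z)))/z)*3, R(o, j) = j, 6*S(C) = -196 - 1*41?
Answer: -2/561567 ≈ -3.5615e-6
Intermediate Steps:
S(C) = -79/2 (S(C) = (-196 - 1*41)/6 = (-196 - 41)/6 = (⅙)*(-237) = -79/2)
Q(z) = 2 + 2*z (Q(z) = ((-2 + ((z + 2)*(z + z))/z)*3)/3 = ((-2 + ((2 + z)*(2*z))/z)*3)/3 = ((-2 + (2*z*(2 + z))/z)*3)/3 = ((-2 + (4 + 2*z))*3)/3 = ((2 + 2*z)*3)/3 = (6 + 6*z)/3 = 2 + 2*z)
1/((-281312 - Q(-285)) + S(-755)) = 1/((-281312 - (2 + 2*(-285))) - 79/2) = 1/((-281312 - (2 - 570)) - 79/2) = 1/((-281312 - 1*(-568)) - 79/2) = 1/((-281312 + 568) - 79/2) = 1/(-280744 - 79/2) = 1/(-561567/2) = -2/561567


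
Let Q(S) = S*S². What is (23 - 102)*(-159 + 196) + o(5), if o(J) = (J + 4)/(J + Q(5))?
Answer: -379981/130 ≈ -2922.9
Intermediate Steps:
Q(S) = S³
o(J) = (4 + J)/(125 + J) (o(J) = (J + 4)/(J + 5³) = (4 + J)/(J + 125) = (4 + J)/(125 + J))
(23 - 102)*(-159 + 196) + o(5) = (23 - 102)*(-159 + 196) + (4 + 5)/(125 + 5) = -79*37 + 9/130 = -2923 + (1/130)*9 = -2923 + 9/130 = -379981/130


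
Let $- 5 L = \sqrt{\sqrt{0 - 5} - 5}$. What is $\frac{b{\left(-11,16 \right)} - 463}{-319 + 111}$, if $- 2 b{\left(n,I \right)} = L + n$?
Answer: $\frac{915}{416} - \frac{\sqrt{-5 + i \sqrt{5}}}{2080} \approx 2.1993 - 0.0011004 i$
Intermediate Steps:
$L = - \frac{\sqrt{-5 + i \sqrt{5}}}{5}$ ($L = - \frac{\sqrt{\sqrt{0 - 5} - 5}}{5} = - \frac{\sqrt{\sqrt{-5} - 5}}{5} = - \frac{\sqrt{i \sqrt{5} - 5}}{5} = - \frac{\sqrt{-5 + i \sqrt{5}}}{5} \approx -0.097696 - 0.45776 i$)
$b{\left(n,I \right)} = - \frac{n}{2} + \frac{\sqrt{-5 + i \sqrt{5}}}{10}$ ($b{\left(n,I \right)} = - \frac{- \frac{\sqrt{-5 + i \sqrt{5}}}{5} + n}{2} = - \frac{n - \frac{\sqrt{-5 + i \sqrt{5}}}{5}}{2} = - \frac{n}{2} + \frac{\sqrt{-5 + i \sqrt{5}}}{10}$)
$\frac{b{\left(-11,16 \right)} - 463}{-319 + 111} = \frac{\left(\left(- \frac{1}{2}\right) \left(-11\right) + \frac{\sqrt{-5 + i \sqrt{5}}}{10}\right) - 463}{-319 + 111} = \frac{\left(\frac{11}{2} + \frac{\sqrt{-5 + i \sqrt{5}}}{10}\right) - 463}{-208} = \left(- \frac{915}{2} + \frac{\sqrt{-5 + i \sqrt{5}}}{10}\right) \left(- \frac{1}{208}\right) = \frac{915}{416} - \frac{\sqrt{-5 + i \sqrt{5}}}{2080}$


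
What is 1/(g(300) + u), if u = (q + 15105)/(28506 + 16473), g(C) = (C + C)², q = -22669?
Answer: 44979/16192432436 ≈ 2.7778e-6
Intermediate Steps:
g(C) = 4*C² (g(C) = (2*C)² = 4*C²)
u = -7564/44979 (u = (-22669 + 15105)/(28506 + 16473) = -7564/44979 ≈ -0.16817)
1/(g(300) + u) = 1/(4*300² - 7564/44979) = 1/(4*90000 - 7564/44979) = 1/(360000 - 7564/44979) = 1/(16192432436/44979) = 44979/16192432436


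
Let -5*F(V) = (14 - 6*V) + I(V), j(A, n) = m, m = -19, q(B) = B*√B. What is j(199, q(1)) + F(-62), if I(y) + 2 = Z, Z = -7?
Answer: -472/5 ≈ -94.400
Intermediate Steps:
I(y) = -9 (I(y) = -2 - 7 = -9)
q(B) = B^(3/2)
j(A, n) = -19
F(V) = -1 + 6*V/5 (F(V) = -((14 - 6*V) - 9)/5 = -(5 - 6*V)/5 = -1 + 6*V/5)
j(199, q(1)) + F(-62) = -19 + (-1 + (6/5)*(-62)) = -19 + (-1 - 372/5) = -19 - 377/5 = -472/5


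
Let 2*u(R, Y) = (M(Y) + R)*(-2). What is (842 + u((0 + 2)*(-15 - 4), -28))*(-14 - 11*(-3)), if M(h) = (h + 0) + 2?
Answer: 17214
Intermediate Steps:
M(h) = 2 + h (M(h) = h + 2 = 2 + h)
u(R, Y) = -2 - R - Y (u(R, Y) = (((2 + Y) + R)*(-2))/2 = ((2 + R + Y)*(-2))/2 = (-4 - 2*R - 2*Y)/2 = -2 - R - Y)
(842 + u((0 + 2)*(-15 - 4), -28))*(-14 - 11*(-3)) = (842 + (-2 - (0 + 2)*(-15 - 4) - 1*(-28)))*(-14 - 11*(-3)) = (842 + (-2 - 2*(-19) + 28))*(-14 + 33) = (842 + (-2 - 1*(-38) + 28))*19 = (842 + (-2 + 38 + 28))*19 = (842 + 64)*19 = 906*19 = 17214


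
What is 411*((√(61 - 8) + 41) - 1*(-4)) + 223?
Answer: 18718 + 411*√53 ≈ 21710.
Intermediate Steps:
411*((√(61 - 8) + 41) - 1*(-4)) + 223 = 411*((√53 + 41) + 4) + 223 = 411*((41 + √53) + 4) + 223 = 411*(45 + √53) + 223 = (18495 + 411*√53) + 223 = 18718 + 411*√53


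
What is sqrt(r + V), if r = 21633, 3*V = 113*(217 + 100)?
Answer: 4*sqrt(18885)/3 ≈ 183.23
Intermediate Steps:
V = 35821/3 (V = (113*(217 + 100))/3 = (113*317)/3 = (1/3)*35821 = 35821/3 ≈ 11940.)
sqrt(r + V) = sqrt(21633 + 35821/3) = sqrt(100720/3) = 4*sqrt(18885)/3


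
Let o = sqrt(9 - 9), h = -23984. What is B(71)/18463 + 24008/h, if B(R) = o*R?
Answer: -3001/2998 ≈ -1.0010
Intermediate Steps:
o = 0 (o = sqrt(0) = 0)
B(R) = 0 (B(R) = 0*R = 0)
B(71)/18463 + 24008/h = 0/18463 + 24008/(-23984) = 0*(1/18463) + 24008*(-1/23984) = 0 - 3001/2998 = -3001/2998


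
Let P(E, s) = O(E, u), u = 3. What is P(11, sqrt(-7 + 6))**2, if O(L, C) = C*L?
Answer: 1089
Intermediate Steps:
P(E, s) = 3*E
P(11, sqrt(-7 + 6))**2 = (3*11)**2 = 33**2 = 1089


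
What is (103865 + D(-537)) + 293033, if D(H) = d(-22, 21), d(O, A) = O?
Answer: 396876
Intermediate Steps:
D(H) = -22
(103865 + D(-537)) + 293033 = (103865 - 22) + 293033 = 103843 + 293033 = 396876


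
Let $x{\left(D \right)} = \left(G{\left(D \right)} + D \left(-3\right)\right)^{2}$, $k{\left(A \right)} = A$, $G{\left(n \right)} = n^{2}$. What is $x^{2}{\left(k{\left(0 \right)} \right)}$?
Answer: $0$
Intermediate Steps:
$x{\left(D \right)} = \left(D^{2} - 3 D\right)^{2}$ ($x{\left(D \right)} = \left(D^{2} + D \left(-3\right)\right)^{2} = \left(D^{2} - 3 D\right)^{2}$)
$x^{2}{\left(k{\left(0 \right)} \right)} = \left(0^{2} \left(-3 + 0\right)^{2}\right)^{2} = \left(0 \left(-3\right)^{2}\right)^{2} = \left(0 \cdot 9\right)^{2} = 0^{2} = 0$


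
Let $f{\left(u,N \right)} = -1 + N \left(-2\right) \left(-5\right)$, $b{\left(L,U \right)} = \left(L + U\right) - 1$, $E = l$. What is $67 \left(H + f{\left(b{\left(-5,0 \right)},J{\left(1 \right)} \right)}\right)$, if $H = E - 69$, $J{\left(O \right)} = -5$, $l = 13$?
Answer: $-7169$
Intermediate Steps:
$E = 13$
$b{\left(L,U \right)} = -1 + L + U$
$f{\left(u,N \right)} = -1 + 10 N$ ($f{\left(u,N \right)} = -1 + - 2 N \left(-5\right) = -1 + 10 N$)
$H = -56$ ($H = 13 - 69 = -56$)
$67 \left(H + f{\left(b{\left(-5,0 \right)},J{\left(1 \right)} \right)}\right) = 67 \left(-56 + \left(-1 + 10 \left(-5\right)\right)\right) = 67 \left(-56 - 51\right) = 67 \left(-107\right) = -7169$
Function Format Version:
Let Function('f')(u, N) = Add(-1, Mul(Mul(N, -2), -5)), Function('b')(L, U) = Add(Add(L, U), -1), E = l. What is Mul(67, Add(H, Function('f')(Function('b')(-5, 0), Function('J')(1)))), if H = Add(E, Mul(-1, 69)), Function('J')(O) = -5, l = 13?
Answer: -7169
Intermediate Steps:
E = 13
Function('b')(L, U) = Add(-1, L, U)
Function('f')(u, N) = Add(-1, Mul(10, N)) (Function('f')(u, N) = Add(-1, Mul(Mul(-2, N), -5)) = Add(-1, Mul(10, N)))
H = -56 (H = Add(13, Mul(-1, 69)) = Add(13, -69) = -56)
Mul(67, Add(H, Function('f')(Function('b')(-5, 0), Function('J')(1)))) = Mul(67, Add(-56, Add(-1, Mul(10, -5)))) = Mul(67, Add(-56, Add(-1, -50))) = Mul(67, Add(-56, -51)) = Mul(67, -107) = -7169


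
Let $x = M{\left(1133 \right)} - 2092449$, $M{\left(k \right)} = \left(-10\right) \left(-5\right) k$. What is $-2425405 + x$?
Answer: $-4461204$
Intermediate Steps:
$M{\left(k \right)} = 50 k$
$x = -2035799$ ($x = 50 \cdot 1133 - 2092449 = 56650 - 2092449 = -2035799$)
$-2425405 + x = -2425405 - 2035799 = -4461204$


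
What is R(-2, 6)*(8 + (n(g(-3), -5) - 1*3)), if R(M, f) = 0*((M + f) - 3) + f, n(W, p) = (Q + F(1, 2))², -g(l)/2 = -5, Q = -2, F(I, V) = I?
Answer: 36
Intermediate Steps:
g(l) = 10 (g(l) = -2*(-5) = 10)
n(W, p) = 1 (n(W, p) = (-2 + 1)² = (-1)² = 1)
R(M, f) = f (R(M, f) = 0*(-3 + M + f) + f = 0 + f = f)
R(-2, 6)*(8 + (n(g(-3), -5) - 1*3)) = 6*(8 + (1 - 1*3)) = 6*(8 + (1 - 3)) = 6*(8 - 2) = 6*6 = 36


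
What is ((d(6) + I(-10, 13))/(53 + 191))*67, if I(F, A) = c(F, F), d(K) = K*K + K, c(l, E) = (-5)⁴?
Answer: 44689/244 ≈ 183.15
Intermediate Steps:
c(l, E) = 625
d(K) = K + K² (d(K) = K² + K = K + K²)
I(F, A) = 625
((d(6) + I(-10, 13))/(53 + 191))*67 = ((6*(1 + 6) + 625)/(53 + 191))*67 = ((6*7 + 625)/244)*67 = ((42 + 625)*(1/244))*67 = (667*(1/244))*67 = (667/244)*67 = 44689/244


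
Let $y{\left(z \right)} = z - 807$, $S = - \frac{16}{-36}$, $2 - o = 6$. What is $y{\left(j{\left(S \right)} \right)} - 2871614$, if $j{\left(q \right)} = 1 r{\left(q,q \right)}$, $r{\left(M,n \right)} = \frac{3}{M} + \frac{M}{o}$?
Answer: $- \frac{103406917}{36} \approx -2.8724 \cdot 10^{6}$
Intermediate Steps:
$o = -4$ ($o = 2 - 6 = -4$)
$r{\left(M,n \right)} = \frac{3}{M} - \frac{M}{4}$ ($r{\left(M,n \right)} = \frac{3}{M} + \frac{M}{-4} = \frac{3}{M} + M \left(- \frac{1}{4}\right) = \frac{3}{M} - \frac{M}{4}$)
$S = \frac{4}{9}$ ($S = \left(-16\right) \left(- \frac{1}{36}\right) = \frac{4}{9} \approx 0.44444$)
$j{\left(q \right)} = \frac{3}{q} - \frac{q}{4}$ ($j{\left(q \right)} = 1 \left(\frac{3}{q} - \frac{q}{4}\right) = \frac{3}{q} - \frac{q}{4}$)
$y{\left(z \right)} = -807 + z$ ($y{\left(z \right)} = z - 807 = -807 + z$)
$y{\left(j{\left(S \right)} \right)} - 2871614 = \left(-807 + \left(\frac{3}{\frac{4}{9}} - \frac{1}{9}\right)\right) - 2871614 = \left(-807 + \left(3 \cdot \frac{9}{4} - \frac{1}{9}\right)\right) - 2871614 = \left(-807 + \left(\frac{27}{4} - \frac{1}{9}\right)\right) - 2871614 = \left(-807 + \frac{239}{36}\right) - 2871614 = - \frac{28813}{36} - 2871614 = - \frac{103406917}{36}$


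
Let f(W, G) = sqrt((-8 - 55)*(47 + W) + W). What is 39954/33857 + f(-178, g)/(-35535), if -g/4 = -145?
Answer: 39954/33857 - sqrt(323)/7107 ≈ 1.1776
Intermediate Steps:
g = 580 (g = -4*(-145) = 580)
f(W, G) = sqrt(-2961 - 62*W) (f(W, G) = sqrt(-63*(47 + W) + W) = sqrt((-2961 - 63*W) + W) = sqrt(-2961 - 62*W))
39954/33857 + f(-178, g)/(-35535) = 39954/33857 + sqrt(-2961 - 62*(-178))/(-35535) = 39954*(1/33857) + sqrt(-2961 + 11036)*(-1/35535) = 39954/33857 + sqrt(8075)*(-1/35535) = 39954/33857 + (5*sqrt(323))*(-1/35535) = 39954/33857 - sqrt(323)/7107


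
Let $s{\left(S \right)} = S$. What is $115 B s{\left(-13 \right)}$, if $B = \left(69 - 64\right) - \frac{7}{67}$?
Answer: $- \frac{490360}{67} \approx -7318.8$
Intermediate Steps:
$B = \frac{328}{67}$ ($B = 5 - \frac{7}{67} = \frac{328}{67} \approx 4.8955$)
$115 B s{\left(-13 \right)} = 115 \cdot \frac{328}{67} \left(-13\right) = \frac{37720}{67} \left(-13\right) = - \frac{490360}{67}$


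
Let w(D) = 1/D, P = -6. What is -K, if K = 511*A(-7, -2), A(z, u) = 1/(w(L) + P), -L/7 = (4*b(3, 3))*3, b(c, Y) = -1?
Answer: 42924/503 ≈ 85.336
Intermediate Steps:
L = 84 (L = -7*4*(-1)*3 = -(-28)*3 = -7*(-12) = 84)
A(z, u) = -84/503 (A(z, u) = 1/(1/84 - 6) = 1/(-503/84) = -84/503)
K = -42924/503 (K = 511*(-84/503) = -42924/503 ≈ -85.336)
-K = -1*(-42924/503) = 42924/503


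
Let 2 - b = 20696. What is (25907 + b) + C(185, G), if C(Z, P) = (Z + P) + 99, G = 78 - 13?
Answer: 5562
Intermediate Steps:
G = 65
b = -20694 (b = 2 - 1*20696 = 2 - 20696 = -20694)
C(Z, P) = 99 + P + Z (C(Z, P) = (P + Z) + 99 = 99 + P + Z)
(25907 + b) + C(185, G) = (25907 - 20694) + (99 + 65 + 185) = 5213 + 349 = 5562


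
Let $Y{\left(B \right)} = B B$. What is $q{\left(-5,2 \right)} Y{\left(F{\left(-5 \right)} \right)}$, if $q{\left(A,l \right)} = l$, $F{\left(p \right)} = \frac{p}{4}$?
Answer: $\frac{25}{8} \approx 3.125$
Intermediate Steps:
$F{\left(p \right)} = \frac{p}{4}$ ($F{\left(p \right)} = p \frac{1}{4} = \frac{p}{4}$)
$Y{\left(B \right)} = B^{2}$
$q{\left(-5,2 \right)} Y{\left(F{\left(-5 \right)} \right)} = 2 \left(\frac{1}{4} \left(-5\right)\right)^{2} = 2 \left(- \frac{5}{4}\right)^{2} = 2 \cdot \frac{25}{16} = \frac{25}{8}$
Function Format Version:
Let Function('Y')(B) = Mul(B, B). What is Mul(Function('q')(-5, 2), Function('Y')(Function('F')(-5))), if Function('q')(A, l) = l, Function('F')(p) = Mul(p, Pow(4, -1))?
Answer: Rational(25, 8) ≈ 3.1250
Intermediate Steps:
Function('F')(p) = Mul(Rational(1, 4), p) (Function('F')(p) = Mul(p, Rational(1, 4)) = Mul(Rational(1, 4), p))
Function('Y')(B) = Pow(B, 2)
Mul(Function('q')(-5, 2), Function('Y')(Function('F')(-5))) = Mul(2, Pow(Mul(Rational(1, 4), -5), 2)) = Mul(2, Pow(Rational(-5, 4), 2)) = Mul(2, Rational(25, 16)) = Rational(25, 8)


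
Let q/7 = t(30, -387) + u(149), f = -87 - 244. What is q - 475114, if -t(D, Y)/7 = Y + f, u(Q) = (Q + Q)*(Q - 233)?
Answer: -615156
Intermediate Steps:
u(Q) = 2*Q*(-233 + Q) (u(Q) = (2*Q)*(-233 + Q) = 2*Q*(-233 + Q))
f = -331
t(D, Y) = 2317 - 7*Y (t(D, Y) = -7*(Y - 331) = -7*(-331 + Y) = 2317 - 7*Y)
q = -140042 (q = 7*((2317 - 7*(-387)) + 2*149*(-233 + 149)) = 7*((2317 + 2709) + 2*149*(-84)) = 7*(5026 - 25032) = 7*(-20006) = -140042)
q - 475114 = -140042 - 475114 = -615156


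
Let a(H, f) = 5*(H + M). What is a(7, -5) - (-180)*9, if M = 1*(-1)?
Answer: 1650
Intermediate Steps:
M = -1
a(H, f) = -5 + 5*H (a(H, f) = 5*(H - 1) = 5*(-1 + H) = -5 + 5*H)
a(7, -5) - (-180)*9 = (-5 + 5*7) - (-180)*9 = (-5 + 35) - 45*(-36) = 30 + 1620 = 1650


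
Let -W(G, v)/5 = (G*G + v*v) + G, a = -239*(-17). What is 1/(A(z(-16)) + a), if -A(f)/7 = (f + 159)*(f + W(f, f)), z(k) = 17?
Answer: 1/3648319 ≈ 2.7410e-7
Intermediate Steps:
a = 4063
W(G, v) = -5*G - 5*G² - 5*v² (W(G, v) = -5*((G*G + v*v) + G) = -5*((G² + v²) + G) = -5*(G + G² + v²) = -5*G - 5*G² - 5*v²)
A(f) = -7*(159 + f)*(-10*f² - 4*f) (A(f) = -7*(f + 159)*(f + (-5*f - 5*f² - 5*f²)) = -7*(159 + f)*(f + (-10*f² - 5*f)) = -7*(159 + f)*(-10*f² - 4*f))
1/(A(z(-16)) + a) = 1/(14*17*(318 + 5*17² + 797*17) + 4063) = 1/(14*17*(318 + 5*289 + 13549) + 4063) = 1/(14*17*(318 + 1445 + 13549) + 4063) = 1/(14*17*15312 + 4063) = 1/(3644256 + 4063) = 1/3648319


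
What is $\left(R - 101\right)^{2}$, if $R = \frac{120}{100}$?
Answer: $\frac{249001}{25} \approx 9960.0$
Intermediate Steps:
$R = \frac{6}{5}$ ($R = 120 \cdot \frac{1}{100} = \frac{6}{5} \approx 1.2$)
$\left(R - 101\right)^{2} = \left(\frac{6}{5} - 101\right)^{2} = \left(- \frac{499}{5}\right)^{2} = \frac{249001}{25}$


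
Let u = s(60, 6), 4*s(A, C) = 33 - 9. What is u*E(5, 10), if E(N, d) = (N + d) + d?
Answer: 150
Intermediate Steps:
s(A, C) = 6 (s(A, C) = (33 - 9)/4 = (1/4)*24 = 6)
E(N, d) = N + 2*d
u = 6
u*E(5, 10) = 6*(5 + 2*10) = 6*(5 + 20) = 6*25 = 150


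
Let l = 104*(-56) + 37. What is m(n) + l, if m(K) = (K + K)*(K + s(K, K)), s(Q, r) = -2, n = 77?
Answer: 5763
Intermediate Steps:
l = -5787 (l = -5824 + 37 = -5787)
m(K) = 2*K*(-2 + K) (m(K) = (K + K)*(K - 2) = (2*K)*(-2 + K) = 2*K*(-2 + K))
m(n) + l = 2*77*(-2 + 77) - 5787 = 2*77*75 - 5787 = 11550 - 5787 = 5763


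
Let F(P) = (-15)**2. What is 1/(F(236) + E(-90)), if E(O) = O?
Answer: 1/135 ≈ 0.0074074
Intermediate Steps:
F(P) = 225
1/(F(236) + E(-90)) = 1/(225 - 90) = 1/135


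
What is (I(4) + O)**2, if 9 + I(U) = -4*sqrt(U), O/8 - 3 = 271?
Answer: 4730625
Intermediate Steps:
O = 2192 (O = 24 + 8*271 = 24 + 2168 = 2192)
I(U) = -9 - 4*sqrt(U)
(I(4) + O)**2 = ((-9 - 4*sqrt(4)) + 2192)**2 = ((-9 - 4*2) + 2192)**2 = ((-9 - 8) + 2192)**2 = (-17 + 2192)**2 = 2175**2 = 4730625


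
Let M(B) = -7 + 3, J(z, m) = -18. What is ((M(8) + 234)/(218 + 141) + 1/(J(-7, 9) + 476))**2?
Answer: 11172278601/27034594084 ≈ 0.41326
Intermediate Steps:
M(B) = -4
((M(8) + 234)/(218 + 141) + 1/(J(-7, 9) + 476))**2 = ((-4 + 234)/(218 + 141) + 1/(-18 + 476))**2 = (230/359 + 1/458)**2 = (105699/164422)**2 = 11172278601/27034594084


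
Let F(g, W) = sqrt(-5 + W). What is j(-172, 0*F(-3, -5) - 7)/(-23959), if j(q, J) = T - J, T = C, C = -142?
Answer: 135/23959 ≈ 0.0056346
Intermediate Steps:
T = -142
j(q, J) = -142 - J
j(-172, 0*F(-3, -5) - 7)/(-23959) = (-142 - (0*sqrt(-5 - 5) - 7))/(-23959) = (-142 - (0*sqrt(-10) - 7))*(-1/23959) = (-142 - (0*(I*sqrt(10)) - 7))*(-1/23959) = (-142 - (0 - 7))*(-1/23959) = (-142 - 1*(-7))*(-1/23959) = (-142 + 7)*(-1/23959) = -135*(-1/23959) = 135/23959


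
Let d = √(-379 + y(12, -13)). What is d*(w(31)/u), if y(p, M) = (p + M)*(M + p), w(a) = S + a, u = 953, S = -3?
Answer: 84*I*√42/953 ≈ 0.57123*I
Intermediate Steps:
w(a) = -3 + a
y(p, M) = (M + p)² (y(p, M) = (M + p)*(M + p) = (M + p)²)
d = 3*I*√42 (d = √(-379 + (-13 + 12)²) = √(-379 + (-1)²) = √(-379 + 1) = √(-378) = 3*I*√42 ≈ 19.442*I)
d*(w(31)/u) = (3*I*√42)*((-3 + 31)/953) = (3*I*√42)*(28*(1/953)) = (3*I*√42)*(28/953) = 84*I*√42/953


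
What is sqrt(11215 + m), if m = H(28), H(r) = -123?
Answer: 2*sqrt(2773) ≈ 105.32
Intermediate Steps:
m = -123
sqrt(11215 + m) = sqrt(11215 - 123) = sqrt(11092) = 2*sqrt(2773)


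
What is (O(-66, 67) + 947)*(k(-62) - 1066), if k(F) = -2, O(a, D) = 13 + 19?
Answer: -1045572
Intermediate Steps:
O(a, D) = 32
(O(-66, 67) + 947)*(k(-62) - 1066) = (32 + 947)*(-2 - 1066) = 979*(-1068) = -1045572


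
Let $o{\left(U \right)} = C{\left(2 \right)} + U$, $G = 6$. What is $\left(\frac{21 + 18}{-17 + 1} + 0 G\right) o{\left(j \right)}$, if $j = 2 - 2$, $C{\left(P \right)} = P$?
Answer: $- \frac{39}{8} \approx -4.875$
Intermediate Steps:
$j = 0$ ($j = 2 - 2 = 0$)
$o{\left(U \right)} = 2 + U$
$\left(\frac{21 + 18}{-17 + 1} + 0 G\right) o{\left(j \right)} = \left(\frac{21 + 18}{-17 + 1} + 0 \cdot 6\right) \left(2 + 0\right) = \left(\frac{39}{-16} + 0\right) 2 = \left(39 \left(- \frac{1}{16}\right) + 0\right) 2 = \left(- \frac{39}{16} + 0\right) 2 = \left(- \frac{39}{16}\right) 2 = - \frac{39}{8}$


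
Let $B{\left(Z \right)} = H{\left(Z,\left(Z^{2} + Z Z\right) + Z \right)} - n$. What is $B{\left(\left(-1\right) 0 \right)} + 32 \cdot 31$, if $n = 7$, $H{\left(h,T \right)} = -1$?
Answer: $984$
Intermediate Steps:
$B{\left(Z \right)} = -8$ ($B{\left(Z \right)} = -1 - 7 = -8$)
$B{\left(\left(-1\right) 0 \right)} + 32 \cdot 31 = -8 + 32 \cdot 31 = -8 + 992 = 984$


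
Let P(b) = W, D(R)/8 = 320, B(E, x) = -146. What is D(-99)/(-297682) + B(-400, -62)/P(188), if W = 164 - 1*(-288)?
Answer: -11154673/33638066 ≈ -0.33161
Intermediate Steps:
D(R) = 2560 (D(R) = 8*320 = 2560)
W = 452 (W = 164 + 288 = 452)
P(b) = 452
D(-99)/(-297682) + B(-400, -62)/P(188) = 2560/(-297682) - 146/452 = 2560*(-1/297682) - 146*1/452 = -1280/148841 - 73/226 = -11154673/33638066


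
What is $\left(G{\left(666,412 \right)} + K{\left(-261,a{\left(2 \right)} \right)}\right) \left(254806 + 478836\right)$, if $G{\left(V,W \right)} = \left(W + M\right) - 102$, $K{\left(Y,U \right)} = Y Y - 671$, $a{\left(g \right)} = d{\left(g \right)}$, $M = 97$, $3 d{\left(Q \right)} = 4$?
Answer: $49782745194$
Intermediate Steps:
$d{\left(Q \right)} = \frac{4}{3}$ ($d{\left(Q \right)} = \frac{1}{3} \cdot 4 = \frac{4}{3}$)
$a{\left(g \right)} = \frac{4}{3}$
$K{\left(Y,U \right)} = -671 + Y^{2}$ ($K{\left(Y,U \right)} = Y^{2} - 671 = -671 + Y^{2}$)
$G{\left(V,W \right)} = -5 + W$ ($G{\left(V,W \right)} = \left(W + 97\right) - 102 = \left(97 + W\right) - 102 = -5 + W$)
$\left(G{\left(666,412 \right)} + K{\left(-261,a{\left(2 \right)} \right)}\right) \left(254806 + 478836\right) = \left(\left(-5 + 412\right) - \left(671 - \left(-261\right)^{2}\right)\right) \left(254806 + 478836\right) = \left(407 + \left(-671 + 68121\right)\right) 733642 = \left(407 + 67450\right) 733642 = 67857 \cdot 733642 = 49782745194$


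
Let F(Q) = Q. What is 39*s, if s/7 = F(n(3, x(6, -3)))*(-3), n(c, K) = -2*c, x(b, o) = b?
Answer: 4914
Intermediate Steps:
s = 126 (s = 7*(-2*3*(-3)) = 7*(-6*(-3)) = 7*18 = 126)
39*s = 39*126 = 4914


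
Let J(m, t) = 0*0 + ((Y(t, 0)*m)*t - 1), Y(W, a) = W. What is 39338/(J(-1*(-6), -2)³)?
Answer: 39338/12167 ≈ 3.2332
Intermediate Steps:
J(m, t) = -1 + m*t² (J(m, t) = 0*0 + ((t*m)*t - 1) = 0 + ((m*t)*t - 1) = 0 + (m*t² - 1) = 0 + (-1 + m*t²) = -1 + m*t²)
39338/(J(-1*(-6), -2)³) = 39338/((-1 - 1*(-6)*(-2)²)³) = 39338/((-1 + 6*4)³) = 39338/((-1 + 24)³) = 39338/(23³) = 39338/12167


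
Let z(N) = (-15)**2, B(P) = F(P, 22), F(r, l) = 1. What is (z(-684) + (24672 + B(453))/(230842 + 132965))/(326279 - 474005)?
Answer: -40940624/26871876441 ≈ -0.0015235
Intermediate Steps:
B(P) = 1
z(N) = 225
(z(-684) + (24672 + B(453))/(230842 + 132965))/(326279 - 474005) = (225 + (24672 + 1)/(230842 + 132965))/(326279 - 474005) = (225 + 24673/363807)/(-147726) = (225 + 24673*(1/363807))*(-1/147726) = (225 + 24673/363807)*(-1/147726) = (81881248/363807)*(-1/147726) = -40940624/26871876441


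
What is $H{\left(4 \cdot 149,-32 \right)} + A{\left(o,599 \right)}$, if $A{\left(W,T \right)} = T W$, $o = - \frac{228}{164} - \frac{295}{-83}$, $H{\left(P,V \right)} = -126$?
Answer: $\frac{3982258}{3403} \approx 1170.2$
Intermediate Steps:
$o = \frac{7364}{3403}$ ($o = \left(-228\right) \frac{1}{164} - - \frac{295}{83} = - \frac{57}{41} + \frac{295}{83} = \frac{7364}{3403} \approx 2.164$)
$H{\left(4 \cdot 149,-32 \right)} + A{\left(o,599 \right)} = -126 + 599 \cdot \frac{7364}{3403} = -126 + \frac{4411036}{3403} = \frac{3982258}{3403}$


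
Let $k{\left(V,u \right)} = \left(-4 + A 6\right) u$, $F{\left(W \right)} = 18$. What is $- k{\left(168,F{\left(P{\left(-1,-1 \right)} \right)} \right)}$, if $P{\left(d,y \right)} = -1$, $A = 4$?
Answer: $-360$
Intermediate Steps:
$k{\left(V,u \right)} = 20 u$ ($k{\left(V,u \right)} = \left(-4 + 4 \cdot 6\right) u = \left(-4 + 24\right) u = 20 u$)
$- k{\left(168,F{\left(P{\left(-1,-1 \right)} \right)} \right)} = - 20 \cdot 18 = \left(-1\right) 360 = -360$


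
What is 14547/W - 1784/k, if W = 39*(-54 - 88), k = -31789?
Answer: -11603969/4514038 ≈ -2.5706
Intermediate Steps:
W = -5538 (W = 39*(-142) = -5538)
14547/W - 1784/k = 14547/(-5538) - 1784/(-31789) = 14547*(-1/5538) - 1784*(-1/31789) = -373/142 + 1784/31789 = -11603969/4514038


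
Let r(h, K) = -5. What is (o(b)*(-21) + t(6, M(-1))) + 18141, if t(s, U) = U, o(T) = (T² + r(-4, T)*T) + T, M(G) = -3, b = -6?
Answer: 16878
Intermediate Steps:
o(T) = T² - 4*T (o(T) = (T² - 5*T) + T = T² - 4*T)
(o(b)*(-21) + t(6, M(-1))) + 18141 = (-6*(-4 - 6)*(-21) - 3) + 18141 = (-6*(-10)*(-21) - 3) + 18141 = (60*(-21) - 3) + 18141 = (-1260 - 3) + 18141 = -1263 + 18141 = 16878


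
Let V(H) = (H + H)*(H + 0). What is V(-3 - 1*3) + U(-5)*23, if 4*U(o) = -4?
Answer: 49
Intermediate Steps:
U(o) = -1 (U(o) = (1/4)*(-4) = -1)
V(H) = 2*H**2 (V(H) = (2*H)*H = 2*H**2)
V(-3 - 1*3) + U(-5)*23 = 2*(-3 - 1*3)**2 - 1*23 = 2*(-3 - 3)**2 - 23 = 2*(-6)**2 - 23 = 2*36 - 23 = 72 - 23 = 49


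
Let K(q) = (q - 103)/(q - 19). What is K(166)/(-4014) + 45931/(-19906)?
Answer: -107552413/46609899 ≈ -2.3075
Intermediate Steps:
K(q) = (-103 + q)/(-19 + q)
K(166)/(-4014) + 45931/(-19906) = ((-103 + 166)/(-19 + 166))/(-4014) + 45931/(-19906) = (63/147)*(-1/4014) + 45931*(-1/19906) = ((1/147)*63)*(-1/4014) - 45931/19906 = (3/7)*(-1/4014) - 45931/19906 = -1/9366 - 45931/19906 = -107552413/46609899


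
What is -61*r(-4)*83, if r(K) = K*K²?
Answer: 324032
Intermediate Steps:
r(K) = K³
-61*r(-4)*83 = -61*(-4)³*83 = -61*(-64)*83 = 3904*83 = 324032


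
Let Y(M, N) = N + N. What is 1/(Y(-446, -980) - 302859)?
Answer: -1/304819 ≈ -3.2806e-6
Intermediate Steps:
Y(M, N) = 2*N
1/(Y(-446, -980) - 302859) = 1/(2*(-980) - 302859) = 1/(-1960 - 302859) = 1/(-304819) = -1/304819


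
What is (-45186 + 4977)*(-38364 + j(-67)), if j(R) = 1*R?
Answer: 1545272079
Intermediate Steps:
j(R) = R
(-45186 + 4977)*(-38364 + j(-67)) = (-45186 + 4977)*(-38364 - 67) = -40209*(-38431) = 1545272079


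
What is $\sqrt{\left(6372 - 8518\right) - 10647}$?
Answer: $i \sqrt{12793} \approx 113.11 i$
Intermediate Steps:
$\sqrt{\left(6372 - 8518\right) - 10647} = \sqrt{-2146 - 10647} = \sqrt{-12793} = i \sqrt{12793}$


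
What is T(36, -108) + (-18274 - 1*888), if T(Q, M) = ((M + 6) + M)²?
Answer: 24938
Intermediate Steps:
T(Q, M) = (6 + 2*M)² (T(Q, M) = ((6 + M) + M)² = (6 + 2*M)²)
T(36, -108) + (-18274 - 1*888) = 4*(3 - 108)² + (-18274 - 1*888) = 4*(-105)² + (-18274 - 888) = 4*11025 - 19162 = 44100 - 19162 = 24938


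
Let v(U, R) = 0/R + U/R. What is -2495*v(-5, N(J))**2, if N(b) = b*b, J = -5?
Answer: -499/5 ≈ -99.800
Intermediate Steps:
N(b) = b**2
v(U, R) = U/R (v(U, R) = 0 + U/R = U/R)
-2495*v(-5, N(J))**2 = -2495*(-5/((-5)**2))**2 = -2495*(-5/25)**2 = -2495*(-5*1/25)**2 = -2495*(-1/5)**2 = -2495*1/25 = -499/5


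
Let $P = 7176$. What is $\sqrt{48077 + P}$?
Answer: $\sqrt{55253} \approx 235.06$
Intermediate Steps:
$\sqrt{48077 + P} = \sqrt{48077 + 7176} = \sqrt{55253}$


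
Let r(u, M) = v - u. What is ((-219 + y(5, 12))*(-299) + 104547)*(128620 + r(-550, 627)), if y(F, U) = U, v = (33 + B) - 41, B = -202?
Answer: 21464102400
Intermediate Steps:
v = -210 (v = (33 - 202) - 41 = -169 - 41 = -210)
r(u, M) = -210 - u
((-219 + y(5, 12))*(-299) + 104547)*(128620 + r(-550, 627)) = ((-219 + 12)*(-299) + 104547)*(128620 + (-210 - 1*(-550))) = (-207*(-299) + 104547)*(128620 + (-210 + 550)) = (61893 + 104547)*(128620 + 340) = 166440*128960 = 21464102400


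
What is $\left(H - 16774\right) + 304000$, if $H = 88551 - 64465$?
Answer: $311312$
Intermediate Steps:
$H = 24086$
$\left(H - 16774\right) + 304000 = \left(24086 - 16774\right) + 304000 = 7312 + 304000 = 311312$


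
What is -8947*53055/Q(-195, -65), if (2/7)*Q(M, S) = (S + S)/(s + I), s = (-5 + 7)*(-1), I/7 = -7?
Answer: -4841767467/91 ≈ -5.3206e+7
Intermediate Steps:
I = -49 (I = 7*(-7) = -49)
s = -2 (s = 2*(-1) = -2)
Q(M, S) = -7*S/51 (Q(M, S) = 7*((S + S)/(-2 - 49))/2 = 7*((2*S)/(-51))/2 = 7*((2*S)*(-1/51))/2 = 7*(-2*S/51)/2 = -7*S/51)
-8947*53055/Q(-195, -65) = -8947/(-7/51*(-65)/53055) = -8947/((455/51)*(1/53055)) = -8947/91/541161 = -8947*541161/91 = -4841767467/91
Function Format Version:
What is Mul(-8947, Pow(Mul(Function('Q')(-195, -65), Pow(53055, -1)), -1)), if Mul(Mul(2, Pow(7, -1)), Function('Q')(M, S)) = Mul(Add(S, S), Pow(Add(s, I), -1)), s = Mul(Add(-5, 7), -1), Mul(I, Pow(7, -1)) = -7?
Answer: Rational(-4841767467, 91) ≈ -5.3206e+7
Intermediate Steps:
I = -49 (I = Mul(7, -7) = -49)
s = -2 (s = Mul(2, -1) = -2)
Function('Q')(M, S) = Mul(Rational(-7, 51), S) (Function('Q')(M, S) = Mul(Rational(7, 2), Mul(Add(S, S), Pow(Add(-2, -49), -1))) = Mul(Rational(7, 2), Mul(Mul(2, S), Pow(-51, -1))) = Mul(Rational(7, 2), Mul(Mul(2, S), Rational(-1, 51))) = Mul(Rational(7, 2), Mul(Rational(-2, 51), S)) = Mul(Rational(-7, 51), S))
Mul(-8947, Pow(Mul(Function('Q')(-195, -65), Pow(53055, -1)), -1)) = Mul(-8947, Pow(Mul(Mul(Rational(-7, 51), -65), Pow(53055, -1)), -1)) = Mul(-8947, Pow(Mul(Rational(455, 51), Rational(1, 53055)), -1)) = Mul(-8947, Pow(Rational(91, 541161), -1)) = Mul(-8947, Rational(541161, 91)) = Rational(-4841767467, 91)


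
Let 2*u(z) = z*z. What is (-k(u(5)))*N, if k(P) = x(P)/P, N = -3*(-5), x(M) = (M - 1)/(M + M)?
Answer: -69/125 ≈ -0.55200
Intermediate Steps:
x(M) = (-1 + M)/(2*M) (x(M) = (-1 + M)/((2*M)) = (-1 + M)*(1/(2*M)) = (-1 + M)/(2*M))
u(z) = z²/2 (u(z) = (z*z)/2 = z²/2)
N = 15
k(P) = (-1 + P)/(2*P²) (k(P) = ((-1 + P)/(2*P))/P = (-1 + P)/(2*P²))
(-k(u(5)))*N = -(-1 + (½)*5²)/(2*((½)*5²)²)*15 = -(-1 + (½)*25)/(2*((½)*25)²)*15 = -(-1 + 25/2)/(2*(25/2)²)*15 = -4*23/(2*625*2)*15 = -1*23/625*15 = -23/625*15 = -69/125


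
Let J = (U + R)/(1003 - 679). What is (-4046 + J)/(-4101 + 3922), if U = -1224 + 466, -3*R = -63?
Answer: 1311641/57996 ≈ 22.616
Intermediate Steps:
R = 21 (R = -1/3*(-63) = 21)
U = -758
J = -737/324 (J = (-758 + 21)/(1003 - 679) = -737/324 ≈ -2.2747)
(-4046 + J)/(-4101 + 3922) = (-4046 - 737/324)/(-4101 + 3922) = -1311641/324/(-179) = -1311641/324*(-1/179) = 1311641/57996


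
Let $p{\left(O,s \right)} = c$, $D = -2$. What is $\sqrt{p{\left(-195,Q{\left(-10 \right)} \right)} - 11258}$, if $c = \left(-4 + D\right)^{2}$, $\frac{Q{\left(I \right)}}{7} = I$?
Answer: $i \sqrt{11222} \approx 105.93 i$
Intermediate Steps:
$Q{\left(I \right)} = 7 I$
$c = 36$ ($c = \left(-4 - 2\right)^{2} = \left(-6\right)^{2} = 36$)
$p{\left(O,s \right)} = 36$
$\sqrt{p{\left(-195,Q{\left(-10 \right)} \right)} - 11258} = \sqrt{36 - 11258} = \sqrt{-11222} = i \sqrt{11222}$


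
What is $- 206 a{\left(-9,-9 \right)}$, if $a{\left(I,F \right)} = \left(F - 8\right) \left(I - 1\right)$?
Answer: $-35020$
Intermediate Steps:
$a{\left(I,F \right)} = \left(-1 + I\right) \left(-8 + F\right)$ ($a{\left(I,F \right)} = \left(-8 + F\right) \left(-1 + I\right) = \left(-1 + I\right) \left(-8 + F\right)$)
$- 206 a{\left(-9,-9 \right)} = - 206 \left(8 - -9 - -72 - -81\right) = - 206 \left(8 + 9 + 72 + 81\right) = \left(-206\right) 170 = -35020$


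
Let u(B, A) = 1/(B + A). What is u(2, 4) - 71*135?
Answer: -57509/6 ≈ -9584.8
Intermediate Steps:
u(B, A) = 1/(A + B)
u(2, 4) - 71*135 = 1/(4 + 2) - 71*135 = 1/6 - 9585 = ⅙ - 9585 = -57509/6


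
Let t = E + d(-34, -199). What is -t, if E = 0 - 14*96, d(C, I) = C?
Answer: 1378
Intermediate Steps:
E = -1344 (E = 0 - 1344 = -1344)
t = -1378 (t = -1344 - 34 = -1378)
-t = -1*(-1378) = 1378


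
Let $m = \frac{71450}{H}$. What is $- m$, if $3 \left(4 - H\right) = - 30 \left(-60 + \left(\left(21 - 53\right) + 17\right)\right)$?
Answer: $\frac{35725}{373} \approx 95.777$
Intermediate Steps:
$H = -746$ ($H = 4 - \frac{\left(-30\right) \left(-60 + \left(\left(21 - 53\right) + 17\right)\right)}{3} = 4 - \frac{\left(-30\right) \left(-60 + \left(-32 + 17\right)\right)}{3} = 4 - \frac{\left(-30\right) \left(-60 - 15\right)}{3} = 4 - \frac{\left(-30\right) \left(-75\right)}{3} = 4 - 750 = -746$)
$m = - \frac{35725}{373}$ ($m = \frac{71450}{-746} = 71450 \left(- \frac{1}{746}\right) = - \frac{35725}{373} \approx -95.777$)
$- m = \left(-1\right) \left(- \frac{35725}{373}\right) = \frac{35725}{373}$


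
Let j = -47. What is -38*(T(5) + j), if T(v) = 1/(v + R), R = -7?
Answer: 1805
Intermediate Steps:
T(v) = 1/(-7 + v) (T(v) = 1/(v - 7) = 1/(-7 + v))
-38*(T(5) + j) = -38*(1/(-7 + 5) - 47) = -38*(1/(-2) - 47) = -38*(-½ - 47) = -38*(-95/2) = 1805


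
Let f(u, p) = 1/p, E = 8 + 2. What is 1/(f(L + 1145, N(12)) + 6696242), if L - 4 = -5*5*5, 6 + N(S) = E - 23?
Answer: 19/127228597 ≈ 1.4934e-7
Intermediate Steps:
E = 10
N(S) = -19 (N(S) = -6 + (10 - 23) = -6 - 13 = -19)
L = -121 (L = 4 - 5*5*5 = 4 - 25*5 = 4 - 125 = -121)
1/(f(L + 1145, N(12)) + 6696242) = 1/(1/(-19) + 6696242) = 1/(-1/19 + 6696242) = 1/(127228597/19) = 19/127228597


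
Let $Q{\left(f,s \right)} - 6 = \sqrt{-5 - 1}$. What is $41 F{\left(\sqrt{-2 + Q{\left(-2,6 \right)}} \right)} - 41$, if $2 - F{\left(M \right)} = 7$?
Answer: $-246$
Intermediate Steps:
$Q{\left(f,s \right)} = 6 + i \sqrt{6}$ ($Q{\left(f,s \right)} = 6 + \sqrt{-5 - 1} = 6 + \sqrt{-6} = 6 + i \sqrt{6}$)
$F{\left(M \right)} = -5$ ($F{\left(M \right)} = 2 - 7 = -5$)
$41 F{\left(\sqrt{-2 + Q{\left(-2,6 \right)}} \right)} - 41 = 41 \left(-5\right) - 41 = -205 - 41 = -246$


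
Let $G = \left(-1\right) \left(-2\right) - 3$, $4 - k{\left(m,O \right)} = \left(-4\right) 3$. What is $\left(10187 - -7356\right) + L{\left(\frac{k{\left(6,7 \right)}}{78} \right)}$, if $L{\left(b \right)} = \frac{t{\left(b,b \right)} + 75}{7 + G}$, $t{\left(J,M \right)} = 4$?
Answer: $\frac{105337}{6} \approx 17556.0$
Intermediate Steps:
$k{\left(m,O \right)} = 16$ ($k{\left(m,O \right)} = 4 - \left(-4\right) 3 = 4 - -12 = 4 + 12 = 16$)
$G = -1$ ($G = 2 - 3 = -1$)
$L{\left(b \right)} = \frac{79}{6}$ ($L{\left(b \right)} = \frac{4 + 75}{7 - 1} = \frac{79}{6}$)
$\left(10187 - -7356\right) + L{\left(\frac{k{\left(6,7 \right)}}{78} \right)} = \left(10187 - -7356\right) + \frac{79}{6} = \left(10187 + 7356\right) + \frac{79}{6} = 17543 + \frac{79}{6} = \frac{105337}{6}$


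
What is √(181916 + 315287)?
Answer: 7*√10147 ≈ 705.13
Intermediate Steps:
√(181916 + 315287) = √497203 = 7*√10147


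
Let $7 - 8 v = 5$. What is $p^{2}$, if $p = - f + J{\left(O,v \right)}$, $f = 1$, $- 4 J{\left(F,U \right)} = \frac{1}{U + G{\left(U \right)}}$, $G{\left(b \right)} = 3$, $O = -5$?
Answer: $\frac{196}{169} \approx 1.1598$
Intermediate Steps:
$v = \frac{1}{4}$ ($v = \frac{7}{8} - \frac{5}{8} = \frac{1}{4} \approx 0.25$)
$J{\left(F,U \right)} = - \frac{1}{4 \left(3 + U\right)}$ ($J{\left(F,U \right)} = - \frac{1}{4 \left(U + 3\right)} = - \frac{1}{4 \left(3 + U\right)}$)
$p = - \frac{14}{13}$ ($p = \left(-1\right) 1 - \frac{1}{12 + 4 \cdot \frac{1}{4}} = -1 - \frac{1}{12 + 1} = -1 - \frac{1}{13} = - \frac{14}{13} \approx -1.0769$)
$p^{2} = \left(- \frac{14}{13}\right)^{2} = \frac{196}{169}$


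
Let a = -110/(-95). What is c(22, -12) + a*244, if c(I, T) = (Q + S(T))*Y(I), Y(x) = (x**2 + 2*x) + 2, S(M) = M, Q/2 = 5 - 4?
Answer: -95332/19 ≈ -5017.5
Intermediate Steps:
Q = 2 (Q = 2*(5 - 4) = 2*1 = 2)
Y(x) = 2 + x**2 + 2*x
a = 22/19 (a = -110*(-1/95) = 22/19 ≈ 1.1579)
c(I, T) = (2 + T)*(2 + I**2 + 2*I)
c(22, -12) + a*244 = (2 - 12)*(2 + 22**2 + 2*22) + (22/19)*244 = -10*(2 + 484 + 44) + 5368/19 = -10*530 + 5368/19 = -5300 + 5368/19 = -95332/19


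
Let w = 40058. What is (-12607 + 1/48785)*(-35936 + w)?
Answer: -2535163940268/48785 ≈ -5.1966e+7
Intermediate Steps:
(-12607 + 1/48785)*(-35936 + w) = (-12607 + 1/48785)*(-35936 + 40058) = (-12607 + 1/48785)*4122 = -615032494/48785*4122 = -2535163940268/48785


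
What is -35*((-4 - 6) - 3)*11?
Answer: 5005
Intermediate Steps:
-35*((-4 - 6) - 3)*11 = -35*(-10 - 3)*11 = -35*(-13)*11 = 455*11 = 5005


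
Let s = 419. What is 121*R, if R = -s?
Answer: -50699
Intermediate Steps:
R = -419 (R = -1*419 = -419)
121*R = 121*(-419) = -50699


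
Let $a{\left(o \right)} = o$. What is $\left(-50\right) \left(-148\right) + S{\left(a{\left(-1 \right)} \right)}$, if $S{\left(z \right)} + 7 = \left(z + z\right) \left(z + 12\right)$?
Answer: $7371$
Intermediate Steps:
$S{\left(z \right)} = -7 + 2 z \left(12 + z\right)$ ($S{\left(z \right)} = -7 + \left(z + z\right) \left(z + 12\right) = -7 + 2 z \left(12 + z\right)$)
$\left(-50\right) \left(-148\right) + S{\left(a{\left(-1 \right)} \right)} = \left(-50\right) \left(-148\right) + \left(-7 + 2 \left(-1\right)^{2} + 24 \left(-1\right)\right) = 7400 - 29 = 7371$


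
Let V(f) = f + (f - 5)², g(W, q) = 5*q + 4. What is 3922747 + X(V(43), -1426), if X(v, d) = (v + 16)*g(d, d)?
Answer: -6787631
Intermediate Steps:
g(W, q) = 4 + 5*q
V(f) = f + (-5 + f)²
X(v, d) = (4 + 5*d)*(16 + v) (X(v, d) = (v + 16)*(4 + 5*d) = (16 + v)*(4 + 5*d) = (4 + 5*d)*(16 + v))
3922747 + X(V(43), -1426) = 3922747 + (4 + 5*(-1426))*(16 + (43 + (-5 + 43)²)) = 3922747 + (4 - 7130)*(16 + (43 + 38²)) = 3922747 - 7126*(16 + (43 + 1444)) = 3922747 - 7126*(16 + 1487) = 3922747 - 7126*1503 = 3922747 - 10710378 = -6787631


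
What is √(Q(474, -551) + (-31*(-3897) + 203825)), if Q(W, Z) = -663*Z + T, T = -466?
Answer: 7*√14071 ≈ 830.35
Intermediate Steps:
Q(W, Z) = -466 - 663*Z (Q(W, Z) = -663*Z - 466 = -466 - 663*Z)
√(Q(474, -551) + (-31*(-3897) + 203825)) = √((-466 - 663*(-551)) + (-31*(-3897) + 203825)) = √((-466 + 365313) + (120807 + 203825)) = √(364847 + 324632) = √689479 = 7*√14071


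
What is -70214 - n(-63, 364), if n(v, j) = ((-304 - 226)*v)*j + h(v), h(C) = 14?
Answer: -12224188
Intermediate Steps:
n(v, j) = 14 - 530*j*v (n(v, j) = ((-304 - 226)*v)*j + 14 = (-530*v)*j + 14 = -530*j*v + 14 = 14 - 530*j*v)
-70214 - n(-63, 364) = -70214 - (14 - 530*364*(-63)) = -70214 - (14 + 12153960) = -70214 - 1*12153974 = -70214 - 12153974 = -12224188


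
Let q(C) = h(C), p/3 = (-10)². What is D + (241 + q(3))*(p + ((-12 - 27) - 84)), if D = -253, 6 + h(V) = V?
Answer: 41873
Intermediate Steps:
p = 300 (p = 3*(-10)² = 3*100 = 300)
h(V) = -6 + V
q(C) = -6 + C
D + (241 + q(3))*(p + ((-12 - 27) - 84)) = -253 + (241 + (-6 + 3))*(300 + ((-12 - 27) - 84)) = -253 + (241 - 3)*(300 + (-39 - 84)) = -253 + 238*(300 - 123) = -253 + 238*177 = -253 + 42126 = 41873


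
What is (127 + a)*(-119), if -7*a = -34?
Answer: -15691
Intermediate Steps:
a = 34/7 (a = -⅐*(-34) = 34/7 ≈ 4.8571)
(127 + a)*(-119) = (127 + 34/7)*(-119) = (923/7)*(-119) = -15691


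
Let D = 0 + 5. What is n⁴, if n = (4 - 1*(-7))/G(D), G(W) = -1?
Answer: 14641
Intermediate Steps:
D = 5
n = -11 (n = (4 - 1*(-7))/(-1) = (4 + 7)*(-1) = 11*(-1) = -11)
n⁴ = (-11)⁴ = 14641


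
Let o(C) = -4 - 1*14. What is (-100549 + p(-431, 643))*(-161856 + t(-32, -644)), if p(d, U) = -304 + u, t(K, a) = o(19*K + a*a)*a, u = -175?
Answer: 15180871392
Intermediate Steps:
o(C) = -18 (o(C) = -4 - 14 = -18)
t(K, a) = -18*a
p(d, U) = -479 (p(d, U) = -304 - 175 = -479)
(-100549 + p(-431, 643))*(-161856 + t(-32, -644)) = (-100549 - 479)*(-161856 - 18*(-644)) = -101028*(-161856 + 11592) = -101028*(-150264) = 15180871392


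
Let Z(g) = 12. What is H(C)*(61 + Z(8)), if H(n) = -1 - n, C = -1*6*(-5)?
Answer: -2263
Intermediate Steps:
C = 30 (C = -6*(-5) = 30)
H(C)*(61 + Z(8)) = (-1 - 1*30)*(61 + 12) = (-1 - 30)*73 = -31*73 = -2263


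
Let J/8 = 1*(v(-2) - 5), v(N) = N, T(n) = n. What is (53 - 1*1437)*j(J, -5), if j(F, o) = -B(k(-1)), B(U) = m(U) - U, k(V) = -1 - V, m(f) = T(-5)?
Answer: -6920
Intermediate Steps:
m(f) = -5
J = -56 (J = 8*(1*(-2 - 5)) = 8*(1*(-7)) = 8*(-7) = -56)
B(U) = -5 - U
j(F, o) = 5 (j(F, o) = -(-5 - (-1 - 1*(-1))) = -(-5 - (-1 + 1)) = -(-5 - 1*0) = -(-5 + 0) = -1*(-5) = 5)
(53 - 1*1437)*j(J, -5) = (53 - 1*1437)*5 = (53 - 1437)*5 = -1384*5 = -6920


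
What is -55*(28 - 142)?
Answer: 6270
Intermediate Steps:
-55*(28 - 142) = -55*(-114) = 6270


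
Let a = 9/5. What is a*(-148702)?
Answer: -1338318/5 ≈ -2.6766e+5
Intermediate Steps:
a = 9/5 (a = (⅕)*9 = 9/5 ≈ 1.8000)
a*(-148702) = (9/5)*(-148702) = -1338318/5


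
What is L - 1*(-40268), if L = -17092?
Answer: 23176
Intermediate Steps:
L - 1*(-40268) = -17092 - 1*(-40268) = -17092 + 40268 = 23176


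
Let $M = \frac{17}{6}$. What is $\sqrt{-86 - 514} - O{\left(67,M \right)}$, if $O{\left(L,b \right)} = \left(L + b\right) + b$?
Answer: $- \frac{218}{3} + 10 i \sqrt{6} \approx -72.667 + 24.495 i$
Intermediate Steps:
$M = \frac{17}{6}$ ($M = 17 \cdot \frac{1}{6} = \frac{17}{6} \approx 2.8333$)
$O{\left(L,b \right)} = L + 2 b$
$\sqrt{-86 - 514} - O{\left(67,M \right)} = \sqrt{-86 - 514} - \left(67 + 2 \cdot \frac{17}{6}\right) = \sqrt{-86 + \left(-628 + 114\right)} - \left(67 + \frac{17}{3}\right) = \sqrt{-86 - 514} - \frac{218}{3} = \sqrt{-600} - \frac{218}{3} = 10 i \sqrt{6} - \frac{218}{3} = - \frac{218}{3} + 10 i \sqrt{6}$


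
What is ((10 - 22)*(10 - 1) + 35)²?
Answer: 5329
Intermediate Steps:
((10 - 22)*(10 - 1) + 35)² = (-12*9 + 35)² = (-108 + 35)² = (-73)² = 5329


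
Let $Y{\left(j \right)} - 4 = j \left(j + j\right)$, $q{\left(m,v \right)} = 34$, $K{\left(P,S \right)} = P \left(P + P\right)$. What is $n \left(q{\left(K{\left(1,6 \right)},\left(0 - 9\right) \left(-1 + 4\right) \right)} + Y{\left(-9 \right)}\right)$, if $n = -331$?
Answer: $-66200$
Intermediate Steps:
$K{\left(P,S \right)} = 2 P^{2}$ ($K{\left(P,S \right)} = P 2 P = 2 P^{2}$)
$Y{\left(j \right)} = 4 + 2 j^{2}$ ($Y{\left(j \right)} = 4 + j \left(j + j\right) = 4 + j 2 j = 4 + 2 j^{2}$)
$n \left(q{\left(K{\left(1,6 \right)},\left(0 - 9\right) \left(-1 + 4\right) \right)} + Y{\left(-9 \right)}\right) = - 331 \left(34 + \left(4 + 2 \left(-9\right)^{2}\right)\right) = - 331 \left(34 + \left(4 + 2 \cdot 81\right)\right) = - 331 \left(34 + \left(4 + 162\right)\right) = - 331 \left(34 + 166\right) = \left(-331\right) 200 = -66200$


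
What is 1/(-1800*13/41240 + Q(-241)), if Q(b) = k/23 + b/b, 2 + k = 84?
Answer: 23713/94800 ≈ 0.25014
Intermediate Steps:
k = 82 (k = -2 + 84 = 82)
Q(b) = 105/23 (Q(b) = 82/23 + b/b = 82*(1/23) + 1 = 82/23 + 1 = 105/23)
1/(-1800*13/41240 + Q(-241)) = 1/(-1800*13/41240 + 105/23) = 1/(-23400*1/41240 + 105/23) = 1/(-585/1031 + 105/23) = 1/(94800/23713) = 23713/94800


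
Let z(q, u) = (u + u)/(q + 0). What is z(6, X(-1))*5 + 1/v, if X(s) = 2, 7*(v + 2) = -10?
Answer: 73/24 ≈ 3.0417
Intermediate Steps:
v = -24/7 (v = -2 + (⅐)*(-10) = -2 - 10/7 = -24/7 ≈ -3.4286)
z(q, u) = 2*u/q (z(q, u) = (2*u)/q = 2*u/q)
z(6, X(-1))*5 + 1/v = (2*2/6)*5 + 1/(-24/7) = (2*2*(⅙))*5 - 7/24 = (⅔)*5 - 7/24 = 10/3 - 7/24 = 73/24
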